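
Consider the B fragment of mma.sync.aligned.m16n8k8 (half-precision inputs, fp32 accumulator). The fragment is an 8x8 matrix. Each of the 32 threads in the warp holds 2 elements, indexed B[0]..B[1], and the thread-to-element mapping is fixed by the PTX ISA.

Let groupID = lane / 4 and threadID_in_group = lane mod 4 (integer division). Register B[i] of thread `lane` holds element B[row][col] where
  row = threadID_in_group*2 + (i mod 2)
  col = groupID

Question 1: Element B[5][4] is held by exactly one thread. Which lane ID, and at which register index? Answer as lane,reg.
18,1

c=4→G=4  r=5→T=2,p=1
L=4*4+2=18  i=1=1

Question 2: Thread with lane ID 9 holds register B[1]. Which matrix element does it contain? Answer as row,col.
9: G=2,T=1
[1] (1*2+1,2) = (3,2)

3,2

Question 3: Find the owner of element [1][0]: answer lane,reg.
c=0⇒gr=0  r=1⇒th=0,odd=1
L=0*4+0=0  i=1=1

0,1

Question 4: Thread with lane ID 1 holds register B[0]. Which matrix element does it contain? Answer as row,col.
lane 1: G=0 (1/4), T=1 (1%4)
i=0: r=1*2+0=2, c=G=0

2,0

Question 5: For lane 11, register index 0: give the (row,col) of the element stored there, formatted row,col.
11: g=2,t=3
[0] (3*2+0,2) = (6,2)

6,2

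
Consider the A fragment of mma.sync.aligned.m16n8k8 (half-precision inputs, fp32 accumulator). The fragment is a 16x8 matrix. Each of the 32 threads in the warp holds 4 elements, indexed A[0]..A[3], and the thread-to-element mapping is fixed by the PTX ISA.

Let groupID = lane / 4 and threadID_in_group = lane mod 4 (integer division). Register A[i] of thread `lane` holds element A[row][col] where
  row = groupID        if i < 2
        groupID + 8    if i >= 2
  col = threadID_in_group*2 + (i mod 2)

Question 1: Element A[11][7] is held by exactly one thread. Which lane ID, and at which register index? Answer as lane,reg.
r:11=>grp=3,rB=1  c:7=>tig=3,lo=1
L=3*4+3=15  i=1*2+1=3

15,3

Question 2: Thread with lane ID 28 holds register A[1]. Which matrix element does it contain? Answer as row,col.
7,1

28: gid=7,tid=0
[1] (7+0,0*2+1) = (7,1)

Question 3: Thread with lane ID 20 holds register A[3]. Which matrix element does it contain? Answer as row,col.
13,1

lane 20: gr=5 (20/4), th=0 (20%4)
i=3: r=5+8=13, c=0*2+1=1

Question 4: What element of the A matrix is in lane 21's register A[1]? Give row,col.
L=21->gid=21>>2=5, tid=21&3=1
[1]->row 5+0=5  col 1·2+1=3

5,3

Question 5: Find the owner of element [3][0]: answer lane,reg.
12,0

r=3→G=3,rhi=0  c=0→T=0,p=0
L=3*4+0=12  i=0*2+0=0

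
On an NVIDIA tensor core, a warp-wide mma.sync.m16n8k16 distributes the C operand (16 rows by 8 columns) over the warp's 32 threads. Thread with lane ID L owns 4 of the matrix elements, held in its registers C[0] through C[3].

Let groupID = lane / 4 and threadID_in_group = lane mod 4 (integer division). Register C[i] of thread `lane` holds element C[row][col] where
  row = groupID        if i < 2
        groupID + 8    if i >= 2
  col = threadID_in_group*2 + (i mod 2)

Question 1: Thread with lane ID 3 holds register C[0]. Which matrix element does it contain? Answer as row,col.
0,6

lane 3⇒3/4=0, 3 mod 4=3
i=0  r:0+0⇒0  c:2·3+0⇒6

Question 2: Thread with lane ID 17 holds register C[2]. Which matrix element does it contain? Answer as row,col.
L=17->gid=17>>2=4, tid=17&3=1
[2]->row 4+8=12  col 1·2+0=2

12,2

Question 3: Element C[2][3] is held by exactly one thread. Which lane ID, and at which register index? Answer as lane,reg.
r=2→G=2,rhi=0  c=3→T=1,p=1
L=2*4+1=9  i=0*2+1=1

9,1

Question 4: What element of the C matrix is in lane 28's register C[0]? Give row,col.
lane 28=>28/4=7, 28 mod 4=0
i=0  r:7+0=>7  c:2·0+0=>0

7,0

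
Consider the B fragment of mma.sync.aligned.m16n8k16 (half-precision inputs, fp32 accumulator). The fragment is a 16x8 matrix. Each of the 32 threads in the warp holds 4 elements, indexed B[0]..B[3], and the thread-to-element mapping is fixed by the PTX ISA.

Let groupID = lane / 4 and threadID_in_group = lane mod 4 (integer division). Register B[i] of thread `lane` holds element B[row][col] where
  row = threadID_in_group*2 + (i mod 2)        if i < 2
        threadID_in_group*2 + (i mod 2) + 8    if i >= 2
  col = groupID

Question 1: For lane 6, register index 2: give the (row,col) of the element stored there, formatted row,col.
12,1

L=6=>grp=6>>2=1, tig=6&3=2
[2]=>row 2·2+0+8=12  col grp=1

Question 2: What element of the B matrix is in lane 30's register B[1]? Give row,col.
lane 30→30/4=7, 30 mod 4=2
i=1  r:2·2+1+0→5  c:7

5,7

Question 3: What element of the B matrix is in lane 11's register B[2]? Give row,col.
14,2

11: gr=2,th=3
[2] (3*2+0+8,2) = (14,2)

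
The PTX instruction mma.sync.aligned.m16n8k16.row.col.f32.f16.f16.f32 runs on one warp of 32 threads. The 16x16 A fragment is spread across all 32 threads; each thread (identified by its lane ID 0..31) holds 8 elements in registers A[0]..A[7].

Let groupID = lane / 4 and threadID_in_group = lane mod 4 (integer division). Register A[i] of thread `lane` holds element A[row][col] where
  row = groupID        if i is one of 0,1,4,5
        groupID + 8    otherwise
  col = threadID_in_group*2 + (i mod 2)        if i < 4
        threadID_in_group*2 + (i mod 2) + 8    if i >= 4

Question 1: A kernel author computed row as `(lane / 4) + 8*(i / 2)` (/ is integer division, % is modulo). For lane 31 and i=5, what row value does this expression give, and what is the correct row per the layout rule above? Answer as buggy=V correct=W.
buggy=23 correct=7

`(lane / 4) + 8*(i / 2)`[31,5]⇒23
lane 31: gr=7 (31/4), th=3 (31%4)
i=5: r=7+0=7, c=3*2+1+8=15
row: 23 vs 7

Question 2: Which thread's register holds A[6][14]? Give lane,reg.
r:6=>grp=6,rB=0  c:14=>cB=1,tig=3,lo=0
L=6*4+3=27  i=1*4+0*2+0=4

27,4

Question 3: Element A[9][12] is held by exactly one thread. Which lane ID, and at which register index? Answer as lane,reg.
6,6

r=9->g=1,rb=1  c=12->cb=1,t=2,b0=0
L=1*4+2=6  i=1*4+1*2+0=6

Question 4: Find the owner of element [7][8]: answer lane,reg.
r=7->g=7,rb=0  c=8->cb=1,t=0,b0=0
L=7*4+0=28  i=1*4+0*2+0=4

28,4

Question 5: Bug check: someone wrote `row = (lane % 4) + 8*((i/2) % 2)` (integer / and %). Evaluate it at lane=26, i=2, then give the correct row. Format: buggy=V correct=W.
buggy=10 correct=14

`(lane % 4) + 8*((i/2) % 2)`[26,2]->10
lane 26->26/4=6, 26 mod 4=2
i=2  r:6+8->14  c:2·2+0+0->4
row: 10 vs 14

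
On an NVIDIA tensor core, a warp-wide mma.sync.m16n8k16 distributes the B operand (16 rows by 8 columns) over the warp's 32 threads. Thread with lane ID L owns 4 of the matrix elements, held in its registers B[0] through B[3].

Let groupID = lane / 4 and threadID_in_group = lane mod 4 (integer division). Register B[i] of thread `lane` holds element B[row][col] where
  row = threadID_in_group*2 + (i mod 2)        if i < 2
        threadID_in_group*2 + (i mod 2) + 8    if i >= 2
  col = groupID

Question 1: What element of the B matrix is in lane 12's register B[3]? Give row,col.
9,3

L=12⇒gr=12>>2=3, th=12&3=0
[3]⇒row 0·2+1+8=9  col gr=3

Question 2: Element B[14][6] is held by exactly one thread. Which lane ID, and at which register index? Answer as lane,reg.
c=6→G=6  r=14→rhi=1,T=3,p=0
L=6*4+3=27  i=1*2+0=2

27,2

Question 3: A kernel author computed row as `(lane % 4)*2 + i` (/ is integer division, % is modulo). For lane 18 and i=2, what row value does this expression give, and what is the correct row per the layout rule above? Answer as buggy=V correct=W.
buggy=6 correct=12

`(lane % 4)*2 + i`[18,2]->6
lane 18: g=4 (18/4), t=2 (18%4)
i=2: r=2*2+0+8=12, c=g=4
row: 6 vs 12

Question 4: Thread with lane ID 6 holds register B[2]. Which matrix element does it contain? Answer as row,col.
L=6->gid=6>>2=1, tid=6&3=2
[2]->row 2·2+0+8=12  col gid=1

12,1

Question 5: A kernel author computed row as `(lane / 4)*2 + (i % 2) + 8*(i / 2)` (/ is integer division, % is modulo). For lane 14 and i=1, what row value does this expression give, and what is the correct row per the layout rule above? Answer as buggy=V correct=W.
buggy=7 correct=5

`(lane / 4)*2 + (i % 2) + 8*(i / 2)`[14,1]⇒7
lane 14: gr=3 (14/4), th=2 (14%4)
i=1: r=2*2+1+0=5, c=gr=3
row: 7 vs 5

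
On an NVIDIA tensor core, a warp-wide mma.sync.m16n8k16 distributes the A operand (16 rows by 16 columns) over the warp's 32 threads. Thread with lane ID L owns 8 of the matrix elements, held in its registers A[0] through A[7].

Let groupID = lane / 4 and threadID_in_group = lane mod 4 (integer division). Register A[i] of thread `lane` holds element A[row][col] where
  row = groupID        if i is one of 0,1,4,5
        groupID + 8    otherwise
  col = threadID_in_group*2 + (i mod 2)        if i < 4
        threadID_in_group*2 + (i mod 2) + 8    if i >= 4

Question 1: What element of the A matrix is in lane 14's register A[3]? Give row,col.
11,5

lane 14: gr=3 (14/4), th=2 (14%4)
i=3: r=3+8=11, c=2*2+1+0=5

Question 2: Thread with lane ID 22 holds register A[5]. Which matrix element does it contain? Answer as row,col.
5,13

22: gid=5,tid=2
[5] (5+0,2*2+1+8) = (5,13)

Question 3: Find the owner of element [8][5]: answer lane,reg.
2,3

r=8⇒gr=0,Rb=1  c=5⇒Cb=0,th=2,odd=1
L=0*4+2=2  i=0*4+1*2+1=3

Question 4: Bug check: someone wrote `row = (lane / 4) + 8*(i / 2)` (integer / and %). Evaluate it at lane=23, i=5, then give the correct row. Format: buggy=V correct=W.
buggy=21 correct=5

`(lane / 4) + 8*(i / 2)`[23,5]⇒21
lane 23: gr=5 (23/4), th=3 (23%4)
i=5: r=5+0=5, c=3*2+1+8=15
row: 21 vs 5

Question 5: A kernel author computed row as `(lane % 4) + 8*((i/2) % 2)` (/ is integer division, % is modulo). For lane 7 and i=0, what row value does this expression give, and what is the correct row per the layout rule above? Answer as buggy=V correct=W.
`(lane % 4) + 8*((i/2) % 2)`[7,0]=>3
7: grp=1,tig=3
[0] (1+0,3*2+0+0) = (1,6)
row: 3 vs 1

buggy=3 correct=1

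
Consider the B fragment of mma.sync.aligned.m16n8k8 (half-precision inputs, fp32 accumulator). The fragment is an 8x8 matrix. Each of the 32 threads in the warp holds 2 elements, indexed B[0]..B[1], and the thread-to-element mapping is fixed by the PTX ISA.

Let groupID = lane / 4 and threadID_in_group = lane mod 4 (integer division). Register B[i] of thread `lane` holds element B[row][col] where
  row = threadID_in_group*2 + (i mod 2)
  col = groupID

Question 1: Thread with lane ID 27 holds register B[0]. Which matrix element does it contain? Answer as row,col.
27: gid=6,tid=3
[0] (3*2+0,6) = (6,6)

6,6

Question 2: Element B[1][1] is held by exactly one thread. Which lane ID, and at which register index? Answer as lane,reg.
4,1

c: 1->gid=1  r: 1->tid=0,i&1=1
L=1*4+0=4  i=1=1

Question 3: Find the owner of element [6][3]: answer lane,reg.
15,0

c=3→G=3  r=6→T=3,p=0
L=3*4+3=15  i=0=0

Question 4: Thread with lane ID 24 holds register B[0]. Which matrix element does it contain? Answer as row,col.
0,6

lane 24⇒24/4=6, 24 mod 4=0
i=0  r:2·0+0⇒0  c:6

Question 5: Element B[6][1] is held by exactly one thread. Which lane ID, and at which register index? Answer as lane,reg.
7,0

c=1→G=1  r=6→T=3,p=0
L=1*4+3=7  i=0=0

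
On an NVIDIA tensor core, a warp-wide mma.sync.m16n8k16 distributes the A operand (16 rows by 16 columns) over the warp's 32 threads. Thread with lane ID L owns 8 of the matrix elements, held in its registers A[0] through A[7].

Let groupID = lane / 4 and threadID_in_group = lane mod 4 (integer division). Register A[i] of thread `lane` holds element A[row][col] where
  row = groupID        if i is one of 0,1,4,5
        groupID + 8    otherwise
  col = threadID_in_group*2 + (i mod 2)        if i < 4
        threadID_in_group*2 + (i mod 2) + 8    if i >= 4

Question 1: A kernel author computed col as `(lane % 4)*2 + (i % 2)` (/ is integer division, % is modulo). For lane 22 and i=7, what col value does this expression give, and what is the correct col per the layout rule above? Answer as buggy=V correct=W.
`(lane % 4)*2 + (i % 2)`[22,7]⇒5
lane 22⇒22/4=5, 22 mod 4=2
i=7  r:5+8⇒13  c:2·2+1+8⇒13
col: 5 vs 13

buggy=5 correct=13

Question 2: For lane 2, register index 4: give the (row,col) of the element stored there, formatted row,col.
L=2->g=2>>2=0, t=2&3=2
[4]->row 0+0=0  col 2·2+0+8=12

0,12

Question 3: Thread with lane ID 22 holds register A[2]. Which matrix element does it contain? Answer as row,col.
22: g=5,t=2
[2] (5+8,2*2+0+0) = (13,4)

13,4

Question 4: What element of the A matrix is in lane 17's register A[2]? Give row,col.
12,2

lane 17: grp=4 (17/4), tig=1 (17%4)
i=2: r=4+8=12, c=1*2+0+0=2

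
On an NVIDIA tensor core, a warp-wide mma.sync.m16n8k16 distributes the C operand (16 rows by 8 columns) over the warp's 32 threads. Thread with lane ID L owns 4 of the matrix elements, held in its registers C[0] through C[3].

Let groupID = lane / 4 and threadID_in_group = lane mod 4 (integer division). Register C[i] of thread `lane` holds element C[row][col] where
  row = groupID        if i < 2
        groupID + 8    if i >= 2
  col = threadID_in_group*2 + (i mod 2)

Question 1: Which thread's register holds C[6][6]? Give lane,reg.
27,0

r=6→G=6,rhi=0  c=6→T=3,p=0
L=6*4+3=27  i=0*2+0=0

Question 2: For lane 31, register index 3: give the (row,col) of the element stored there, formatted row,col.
31: gr=7,th=3
[3] (7+8,3*2+1) = (15,7)

15,7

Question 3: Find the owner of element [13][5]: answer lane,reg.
r=13⇒gr=5,Rb=1  c=5⇒th=2,odd=1
L=5*4+2=22  i=1*2+1=3

22,3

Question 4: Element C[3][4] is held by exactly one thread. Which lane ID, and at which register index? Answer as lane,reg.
14,0

r: 3->gid=3,r8=0  c: 4->tid=2,i&1=0
L=3*4+2=14  i=0*2+0=0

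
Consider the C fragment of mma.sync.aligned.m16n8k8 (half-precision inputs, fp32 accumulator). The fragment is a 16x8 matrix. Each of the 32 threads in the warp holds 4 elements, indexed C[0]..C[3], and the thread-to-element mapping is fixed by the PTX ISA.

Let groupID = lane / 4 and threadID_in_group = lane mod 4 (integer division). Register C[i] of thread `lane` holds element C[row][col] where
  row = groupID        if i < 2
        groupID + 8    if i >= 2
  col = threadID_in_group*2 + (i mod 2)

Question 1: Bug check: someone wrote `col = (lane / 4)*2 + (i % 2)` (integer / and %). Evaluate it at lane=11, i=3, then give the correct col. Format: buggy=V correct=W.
`(lane / 4)*2 + (i % 2)`[11,3]⇒5
lane 11: gr=2 (11/4), th=3 (11%4)
i=3: r=2+8=10, c=3*2+1=7
col: 5 vs 7

buggy=5 correct=7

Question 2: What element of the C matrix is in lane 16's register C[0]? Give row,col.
16: grp=4,tig=0
[0] (4+0,0*2+0) = (4,0)

4,0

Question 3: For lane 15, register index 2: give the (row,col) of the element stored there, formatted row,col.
lane 15: grp=3 (15/4), tig=3 (15%4)
i=2: r=3+8=11, c=3*2+0=6

11,6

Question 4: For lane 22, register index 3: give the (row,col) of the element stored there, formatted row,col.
13,5

L=22⇒gr=22>>2=5, th=22&3=2
[3]⇒row 5+8=13  col 2·2+1=5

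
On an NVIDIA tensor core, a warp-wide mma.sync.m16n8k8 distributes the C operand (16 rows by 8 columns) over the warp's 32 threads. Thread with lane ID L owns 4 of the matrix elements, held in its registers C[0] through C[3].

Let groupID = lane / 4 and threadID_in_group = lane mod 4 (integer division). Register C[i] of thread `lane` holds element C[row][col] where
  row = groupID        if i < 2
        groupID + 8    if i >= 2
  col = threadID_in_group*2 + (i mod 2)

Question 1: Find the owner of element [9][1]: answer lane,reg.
r: 9->gid=1,r8=1  c: 1->tid=0,i&1=1
L=1*4+0=4  i=1*2+1=3

4,3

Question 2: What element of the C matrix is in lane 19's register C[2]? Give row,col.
12,6

lane 19=>19/4=4, 19 mod 4=3
i=2  r:4+8=>12  c:2·3+0=>6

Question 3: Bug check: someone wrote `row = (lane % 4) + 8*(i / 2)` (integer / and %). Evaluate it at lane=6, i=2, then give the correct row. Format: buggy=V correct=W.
`(lane % 4) + 8*(i / 2)`[6,2]=>10
6: grp=1,tig=2
[2] (1+8,2*2+0) = (9,4)
row: 10 vs 9

buggy=10 correct=9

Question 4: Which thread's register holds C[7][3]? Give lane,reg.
29,1

r=7->g=7,rb=0  c=3->t=1,b0=1
L=7*4+1=29  i=0*2+1=1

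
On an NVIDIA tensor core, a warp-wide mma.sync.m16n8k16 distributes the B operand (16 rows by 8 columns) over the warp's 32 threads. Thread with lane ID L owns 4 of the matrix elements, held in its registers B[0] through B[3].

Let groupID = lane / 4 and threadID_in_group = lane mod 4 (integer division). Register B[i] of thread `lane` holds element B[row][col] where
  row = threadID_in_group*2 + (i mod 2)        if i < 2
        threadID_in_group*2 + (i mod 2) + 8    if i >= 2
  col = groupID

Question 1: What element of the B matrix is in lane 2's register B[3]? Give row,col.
L=2->gid=2>>2=0, tid=2&3=2
[3]->row 2·2+1+8=13  col gid=0

13,0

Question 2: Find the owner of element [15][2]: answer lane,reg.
11,3

c:2=>grp=2  r:15=>rB=1,tig=3,lo=1
L=2*4+3=11  i=1*2+1=3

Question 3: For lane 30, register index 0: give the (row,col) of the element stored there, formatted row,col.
30: G=7,T=2
[0] (2*2+0+0,7) = (4,7)

4,7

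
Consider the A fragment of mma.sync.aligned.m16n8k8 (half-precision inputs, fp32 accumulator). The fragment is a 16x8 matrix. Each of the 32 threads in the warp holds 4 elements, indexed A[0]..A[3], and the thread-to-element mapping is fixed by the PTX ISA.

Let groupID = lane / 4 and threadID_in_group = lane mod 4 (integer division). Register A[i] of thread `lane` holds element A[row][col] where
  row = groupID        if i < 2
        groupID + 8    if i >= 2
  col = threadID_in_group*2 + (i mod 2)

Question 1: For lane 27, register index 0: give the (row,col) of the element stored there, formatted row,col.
6,6

L=27->gid=27>>2=6, tid=27&3=3
[0]->row 6+0=6  col 3·2+0=6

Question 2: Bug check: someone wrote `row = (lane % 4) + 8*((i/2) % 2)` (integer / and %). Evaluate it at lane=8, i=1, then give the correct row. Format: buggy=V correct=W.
buggy=0 correct=2

`(lane % 4) + 8*((i/2) % 2)`[8,1]→0
8: G=2,T=0
[1] (2+0,0*2+1) = (2,1)
row: 0 vs 2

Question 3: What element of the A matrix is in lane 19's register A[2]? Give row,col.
12,6

lane 19: G=4 (19/4), T=3 (19%4)
i=2: r=4+8=12, c=3*2+0=6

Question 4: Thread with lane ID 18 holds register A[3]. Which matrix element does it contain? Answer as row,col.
L=18->g=18>>2=4, t=18&3=2
[3]->row 4+8=12  col 2·2+1=5

12,5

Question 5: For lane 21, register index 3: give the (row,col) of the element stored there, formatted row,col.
lane 21: G=5 (21/4), T=1 (21%4)
i=3: r=5+8=13, c=1*2+1=3

13,3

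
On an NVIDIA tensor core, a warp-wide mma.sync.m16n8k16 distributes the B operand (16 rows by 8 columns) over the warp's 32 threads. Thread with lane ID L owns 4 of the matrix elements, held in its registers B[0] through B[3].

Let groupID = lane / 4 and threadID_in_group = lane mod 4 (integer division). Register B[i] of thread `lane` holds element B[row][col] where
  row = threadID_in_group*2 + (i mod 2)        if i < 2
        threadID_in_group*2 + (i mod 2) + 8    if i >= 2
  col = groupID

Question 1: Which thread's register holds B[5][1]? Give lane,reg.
c:1=>grp=1  r:5=>rB=0,tig=2,lo=1
L=1*4+2=6  i=0*2+1=1

6,1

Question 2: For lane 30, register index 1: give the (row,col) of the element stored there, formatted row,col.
30: grp=7,tig=2
[1] (2*2+1+0,7) = (5,7)

5,7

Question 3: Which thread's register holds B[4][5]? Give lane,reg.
c: 5->gid=5  r: 4->r8=0,tid=2,i&1=0
L=5*4+2=22  i=0*2+0=0

22,0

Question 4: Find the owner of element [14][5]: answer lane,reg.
c: 5->gid=5  r: 14->r8=1,tid=3,i&1=0
L=5*4+3=23  i=1*2+0=2

23,2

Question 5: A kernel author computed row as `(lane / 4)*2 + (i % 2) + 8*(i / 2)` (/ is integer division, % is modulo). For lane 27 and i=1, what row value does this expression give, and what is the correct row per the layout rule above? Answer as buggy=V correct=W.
`(lane / 4)*2 + (i % 2) + 8*(i / 2)`[27,1]=>13
lane 27=>27/4=6, 27 mod 4=3
i=1  r:2·3+1+0=>7  c:6
row: 13 vs 7

buggy=13 correct=7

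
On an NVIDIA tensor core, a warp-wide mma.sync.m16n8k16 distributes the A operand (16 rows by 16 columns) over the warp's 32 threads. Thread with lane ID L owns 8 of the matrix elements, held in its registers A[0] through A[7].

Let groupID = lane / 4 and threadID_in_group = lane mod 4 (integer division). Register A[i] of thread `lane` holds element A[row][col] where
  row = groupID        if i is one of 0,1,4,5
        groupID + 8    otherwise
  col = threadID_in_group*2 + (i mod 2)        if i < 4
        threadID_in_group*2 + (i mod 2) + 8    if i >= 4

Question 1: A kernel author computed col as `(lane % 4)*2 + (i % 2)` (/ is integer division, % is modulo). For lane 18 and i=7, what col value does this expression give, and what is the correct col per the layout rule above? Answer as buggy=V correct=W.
`(lane % 4)*2 + (i % 2)`[18,7]->5
L=18->gid=18>>2=4, tid=18&3=2
[7]->row 4+8=12  col 2·2+1+8=13
col: 5 vs 13

buggy=5 correct=13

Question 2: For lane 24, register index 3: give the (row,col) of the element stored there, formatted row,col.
14,1

L=24→G=24>>2=6, T=24&3=0
[3]→row 6+8=14  col 0·2+1+0=1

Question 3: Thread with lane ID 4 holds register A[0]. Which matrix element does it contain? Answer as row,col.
lane 4=>4/4=1, 4 mod 4=0
i=0  r:1+0=>1  c:2·0+0+0=>0

1,0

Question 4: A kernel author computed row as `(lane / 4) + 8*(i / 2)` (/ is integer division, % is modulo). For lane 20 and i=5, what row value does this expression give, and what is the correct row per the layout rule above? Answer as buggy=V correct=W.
`(lane / 4) + 8*(i / 2)`[20,5]=>21
L=20=>grp=20>>2=5, tig=20&3=0
[5]=>row 5+0=5  col 0·2+1+8=9
row: 21 vs 5

buggy=21 correct=5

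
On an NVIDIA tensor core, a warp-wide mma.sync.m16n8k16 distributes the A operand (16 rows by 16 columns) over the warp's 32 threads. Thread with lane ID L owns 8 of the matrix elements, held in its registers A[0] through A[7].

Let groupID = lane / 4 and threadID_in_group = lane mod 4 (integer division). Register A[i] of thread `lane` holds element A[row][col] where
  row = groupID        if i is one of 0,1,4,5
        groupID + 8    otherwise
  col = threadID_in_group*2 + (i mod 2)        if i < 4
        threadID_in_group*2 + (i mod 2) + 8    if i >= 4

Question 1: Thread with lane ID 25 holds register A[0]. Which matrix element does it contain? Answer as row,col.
6,2

lane 25: grp=6 (25/4), tig=1 (25%4)
i=0: r=6+0=6, c=1*2+0+0=2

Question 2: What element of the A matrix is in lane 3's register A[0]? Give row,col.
0,6

lane 3: G=0 (3/4), T=3 (3%4)
i=0: r=0+0=0, c=3*2+0+0=6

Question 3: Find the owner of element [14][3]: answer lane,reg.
r=14⇒gr=6,Rb=1  c=3⇒Cb=0,th=1,odd=1
L=6*4+1=25  i=0*4+1*2+1=3

25,3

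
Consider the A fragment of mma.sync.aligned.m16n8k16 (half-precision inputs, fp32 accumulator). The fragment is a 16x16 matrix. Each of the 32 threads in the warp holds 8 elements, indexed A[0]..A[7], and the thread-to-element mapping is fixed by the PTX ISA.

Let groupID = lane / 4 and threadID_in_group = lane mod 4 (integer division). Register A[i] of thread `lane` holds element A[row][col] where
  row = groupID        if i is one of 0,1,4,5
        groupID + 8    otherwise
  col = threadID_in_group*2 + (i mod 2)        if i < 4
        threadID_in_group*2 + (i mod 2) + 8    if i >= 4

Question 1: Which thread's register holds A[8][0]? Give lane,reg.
0,2

r=8⇒gr=0,Rb=1  c=0⇒Cb=0,th=0,odd=0
L=0*4+0=0  i=0*4+1*2+0=2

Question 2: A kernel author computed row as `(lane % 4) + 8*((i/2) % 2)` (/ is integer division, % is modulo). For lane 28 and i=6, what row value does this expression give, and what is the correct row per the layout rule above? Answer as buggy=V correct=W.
`(lane % 4) + 8*((i/2) % 2)`[28,6]->8
lane 28->28/4=7, 28 mod 4=0
i=6  r:7+8->15  c:2·0+0+8->8
row: 8 vs 15

buggy=8 correct=15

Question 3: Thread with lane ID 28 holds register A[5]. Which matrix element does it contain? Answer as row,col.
L=28=>grp=28>>2=7, tig=28&3=0
[5]=>row 7+0=7  col 0·2+1+8=9

7,9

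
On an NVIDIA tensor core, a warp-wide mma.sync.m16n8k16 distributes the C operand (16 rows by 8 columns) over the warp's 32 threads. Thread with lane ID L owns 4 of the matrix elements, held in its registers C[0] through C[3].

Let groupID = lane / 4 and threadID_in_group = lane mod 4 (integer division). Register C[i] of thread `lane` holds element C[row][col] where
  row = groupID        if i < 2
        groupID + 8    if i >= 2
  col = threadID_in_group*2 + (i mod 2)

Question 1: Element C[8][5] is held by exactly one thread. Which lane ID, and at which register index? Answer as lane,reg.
r=8->g=0,rb=1  c=5->t=2,b0=1
L=0*4+2=2  i=1*2+1=3

2,3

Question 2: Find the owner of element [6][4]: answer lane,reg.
26,0

r=6->g=6,rb=0  c=4->t=2,b0=0
L=6*4+2=26  i=0*2+0=0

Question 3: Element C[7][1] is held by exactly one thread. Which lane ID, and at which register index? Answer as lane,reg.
28,1

r=7⇒gr=7,Rb=0  c=1⇒th=0,odd=1
L=7*4+0=28  i=0*2+1=1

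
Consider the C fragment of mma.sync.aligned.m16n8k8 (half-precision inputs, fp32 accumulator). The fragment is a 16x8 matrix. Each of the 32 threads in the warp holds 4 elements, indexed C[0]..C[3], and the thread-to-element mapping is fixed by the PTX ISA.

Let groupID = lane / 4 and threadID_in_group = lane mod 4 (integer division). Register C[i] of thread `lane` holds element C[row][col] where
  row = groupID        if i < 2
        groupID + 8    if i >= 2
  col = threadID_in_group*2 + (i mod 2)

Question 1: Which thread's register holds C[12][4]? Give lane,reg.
r: 12->gid=4,r8=1  c: 4->tid=2,i&1=0
L=4*4+2=18  i=1*2+0=2

18,2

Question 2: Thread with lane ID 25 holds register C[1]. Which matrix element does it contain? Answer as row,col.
lane 25: gid=6 (25/4), tid=1 (25%4)
i=1: r=6+0=6, c=1*2+1=3

6,3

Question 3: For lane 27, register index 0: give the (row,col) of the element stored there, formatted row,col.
6,6

lane 27->27/4=6, 27 mod 4=3
i=0  r:6+0->6  c:2·3+0->6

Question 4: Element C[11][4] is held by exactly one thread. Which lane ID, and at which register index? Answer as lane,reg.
14,2

r=11→G=3,rhi=1  c=4→T=2,p=0
L=3*4+2=14  i=1*2+0=2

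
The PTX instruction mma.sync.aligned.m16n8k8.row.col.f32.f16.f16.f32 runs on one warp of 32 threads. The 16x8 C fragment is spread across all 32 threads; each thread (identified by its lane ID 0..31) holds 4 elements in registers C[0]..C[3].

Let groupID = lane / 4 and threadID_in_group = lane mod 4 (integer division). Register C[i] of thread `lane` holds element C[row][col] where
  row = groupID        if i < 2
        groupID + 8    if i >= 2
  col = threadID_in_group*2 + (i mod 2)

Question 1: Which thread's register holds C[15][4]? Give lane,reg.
30,2

r=15⇒gr=7,Rb=1  c=4⇒th=2,odd=0
L=7*4+2=30  i=1*2+0=2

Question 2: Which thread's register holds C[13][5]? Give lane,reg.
r: 13->gid=5,r8=1  c: 5->tid=2,i&1=1
L=5*4+2=22  i=1*2+1=3

22,3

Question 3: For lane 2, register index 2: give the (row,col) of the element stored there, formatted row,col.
2: gr=0,th=2
[2] (0+8,2*2+0) = (8,4)

8,4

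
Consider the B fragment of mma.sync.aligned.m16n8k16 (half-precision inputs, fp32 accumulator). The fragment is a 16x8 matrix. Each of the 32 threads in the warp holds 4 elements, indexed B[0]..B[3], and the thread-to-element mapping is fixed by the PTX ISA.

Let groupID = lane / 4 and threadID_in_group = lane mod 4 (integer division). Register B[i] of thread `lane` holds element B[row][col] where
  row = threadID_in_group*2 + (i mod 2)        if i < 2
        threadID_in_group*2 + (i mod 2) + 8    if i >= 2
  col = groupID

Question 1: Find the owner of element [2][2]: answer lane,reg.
9,0

c=2⇒gr=2  r=2⇒Rb=0,th=1,odd=0
L=2*4+1=9  i=0*2+0=0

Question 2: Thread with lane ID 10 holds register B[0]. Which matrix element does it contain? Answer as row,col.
4,2

lane 10: g=2 (10/4), t=2 (10%4)
i=0: r=2*2+0+0=4, c=g=2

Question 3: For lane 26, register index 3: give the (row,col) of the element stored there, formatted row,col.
13,6

lane 26: G=6 (26/4), T=2 (26%4)
i=3: r=2*2+1+8=13, c=G=6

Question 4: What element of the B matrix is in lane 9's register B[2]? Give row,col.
10,2

L=9->g=9>>2=2, t=9&3=1
[2]->row 1·2+0+8=10  col g=2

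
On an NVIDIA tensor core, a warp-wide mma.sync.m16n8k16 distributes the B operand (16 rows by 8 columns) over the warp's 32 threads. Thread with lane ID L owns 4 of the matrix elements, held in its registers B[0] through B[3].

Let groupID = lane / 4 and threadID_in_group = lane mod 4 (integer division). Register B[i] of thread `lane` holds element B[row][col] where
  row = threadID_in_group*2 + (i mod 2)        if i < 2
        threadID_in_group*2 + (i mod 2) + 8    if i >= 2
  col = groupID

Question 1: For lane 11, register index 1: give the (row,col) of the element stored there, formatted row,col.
11: g=2,t=3
[1] (3*2+1+0,2) = (7,2)

7,2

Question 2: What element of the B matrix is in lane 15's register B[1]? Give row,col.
lane 15: g=3 (15/4), t=3 (15%4)
i=1: r=3*2+1+0=7, c=g=3

7,3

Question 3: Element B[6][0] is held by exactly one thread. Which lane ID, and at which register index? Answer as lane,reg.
3,0

c=0->g=0  r=6->rb=0,t=3,b0=0
L=0*4+3=3  i=0*2+0=0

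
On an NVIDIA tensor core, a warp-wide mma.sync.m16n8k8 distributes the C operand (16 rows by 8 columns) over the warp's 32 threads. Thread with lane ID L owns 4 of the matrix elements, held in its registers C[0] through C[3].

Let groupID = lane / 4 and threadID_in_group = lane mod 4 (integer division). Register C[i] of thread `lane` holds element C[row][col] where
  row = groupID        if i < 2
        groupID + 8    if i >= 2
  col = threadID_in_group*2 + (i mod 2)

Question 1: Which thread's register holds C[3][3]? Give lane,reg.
r=3⇒gr=3,Rb=0  c=3⇒th=1,odd=1
L=3*4+1=13  i=0*2+1=1

13,1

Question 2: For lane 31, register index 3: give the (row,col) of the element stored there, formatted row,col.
15,7

lane 31: gid=7 (31/4), tid=3 (31%4)
i=3: r=7+8=15, c=3*2+1=7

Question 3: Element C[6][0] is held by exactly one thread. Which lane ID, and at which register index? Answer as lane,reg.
24,0

r:6=>grp=6,rB=0  c:0=>tig=0,lo=0
L=6*4+0=24  i=0*2+0=0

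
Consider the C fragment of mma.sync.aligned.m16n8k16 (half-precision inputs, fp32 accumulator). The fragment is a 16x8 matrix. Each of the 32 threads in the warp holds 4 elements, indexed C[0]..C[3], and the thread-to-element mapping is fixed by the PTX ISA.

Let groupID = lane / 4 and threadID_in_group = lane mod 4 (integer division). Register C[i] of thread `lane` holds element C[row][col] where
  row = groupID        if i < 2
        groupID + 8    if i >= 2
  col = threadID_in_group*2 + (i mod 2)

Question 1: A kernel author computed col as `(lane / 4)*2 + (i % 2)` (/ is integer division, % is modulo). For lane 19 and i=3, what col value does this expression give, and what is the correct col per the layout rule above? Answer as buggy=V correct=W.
buggy=9 correct=7

`(lane / 4)*2 + (i % 2)`[19,3]=>9
19: grp=4,tig=3
[3] (4+8,3*2+1) = (12,7)
col: 9 vs 7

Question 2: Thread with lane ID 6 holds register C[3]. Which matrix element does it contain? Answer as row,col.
6: gr=1,th=2
[3] (1+8,2*2+1) = (9,5)

9,5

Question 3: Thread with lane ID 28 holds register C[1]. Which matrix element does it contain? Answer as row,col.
7,1

28: g=7,t=0
[1] (7+0,0*2+1) = (7,1)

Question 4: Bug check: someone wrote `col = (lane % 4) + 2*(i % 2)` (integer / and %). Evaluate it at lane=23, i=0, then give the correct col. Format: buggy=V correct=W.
buggy=3 correct=6

`(lane % 4) + 2*(i % 2)`[23,0]->3
lane 23->23/4=5, 23 mod 4=3
i=0  r:5+0->5  c:2·3+0->6
col: 3 vs 6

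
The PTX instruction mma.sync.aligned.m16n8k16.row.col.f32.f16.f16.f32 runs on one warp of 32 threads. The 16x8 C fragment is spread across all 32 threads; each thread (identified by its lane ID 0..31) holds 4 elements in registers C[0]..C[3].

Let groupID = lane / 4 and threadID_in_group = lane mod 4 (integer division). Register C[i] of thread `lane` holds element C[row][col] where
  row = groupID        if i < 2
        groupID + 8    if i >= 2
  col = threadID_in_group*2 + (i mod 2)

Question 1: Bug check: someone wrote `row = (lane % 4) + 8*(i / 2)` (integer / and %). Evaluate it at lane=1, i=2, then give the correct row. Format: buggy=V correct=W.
buggy=9 correct=8

`(lane % 4) + 8*(i / 2)`[1,2]=>9
L=1=>grp=1>>2=0, tig=1&3=1
[2]=>row 0+8=8  col 1·2+0=2
row: 9 vs 8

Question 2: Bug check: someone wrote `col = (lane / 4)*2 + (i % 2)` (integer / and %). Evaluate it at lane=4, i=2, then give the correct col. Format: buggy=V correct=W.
buggy=2 correct=0

`(lane / 4)*2 + (i % 2)`[4,2]->2
lane 4->4/4=1, 4 mod 4=0
i=2  r:1+8->9  c:2·0+0->0
col: 2 vs 0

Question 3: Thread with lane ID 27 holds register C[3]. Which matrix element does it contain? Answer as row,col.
14,7

lane 27⇒27/4=6, 27 mod 4=3
i=3  r:6+8⇒14  c:2·3+1⇒7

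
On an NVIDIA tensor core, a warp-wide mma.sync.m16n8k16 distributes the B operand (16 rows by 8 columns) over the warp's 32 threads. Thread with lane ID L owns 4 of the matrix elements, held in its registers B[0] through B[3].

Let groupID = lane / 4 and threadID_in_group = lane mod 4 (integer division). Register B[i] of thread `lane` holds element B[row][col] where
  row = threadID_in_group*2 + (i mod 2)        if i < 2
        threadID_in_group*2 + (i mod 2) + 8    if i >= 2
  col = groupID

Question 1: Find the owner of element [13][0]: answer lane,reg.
2,3

c=0→G=0  r=13→rhi=1,T=2,p=1
L=0*4+2=2  i=1*2+1=3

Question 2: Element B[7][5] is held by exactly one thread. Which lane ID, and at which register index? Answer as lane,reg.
c:5=>grp=5  r:7=>rB=0,tig=3,lo=1
L=5*4+3=23  i=0*2+1=1

23,1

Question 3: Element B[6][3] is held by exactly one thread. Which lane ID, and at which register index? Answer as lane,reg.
c=3->g=3  r=6->rb=0,t=3,b0=0
L=3*4+3=15  i=0*2+0=0

15,0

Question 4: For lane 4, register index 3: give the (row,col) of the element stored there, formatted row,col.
9,1

4: gr=1,th=0
[3] (0*2+1+8,1) = (9,1)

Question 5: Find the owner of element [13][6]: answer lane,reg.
26,3

c=6⇒gr=6  r=13⇒Rb=1,th=2,odd=1
L=6*4+2=26  i=1*2+1=3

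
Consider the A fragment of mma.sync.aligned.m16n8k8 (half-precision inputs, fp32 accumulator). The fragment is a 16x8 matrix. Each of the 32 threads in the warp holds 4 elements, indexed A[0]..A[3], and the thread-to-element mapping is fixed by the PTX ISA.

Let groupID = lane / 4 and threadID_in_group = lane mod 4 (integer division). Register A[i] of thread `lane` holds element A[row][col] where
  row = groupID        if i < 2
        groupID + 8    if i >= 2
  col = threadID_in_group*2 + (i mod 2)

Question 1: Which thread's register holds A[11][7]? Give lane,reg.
r=11->g=3,rb=1  c=7->t=3,b0=1
L=3*4+3=15  i=1*2+1=3

15,3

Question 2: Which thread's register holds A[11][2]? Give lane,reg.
r=11⇒gr=3,Rb=1  c=2⇒th=1,odd=0
L=3*4+1=13  i=1*2+0=2

13,2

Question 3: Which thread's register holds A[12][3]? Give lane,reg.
r:12=>grp=4,rB=1  c:3=>tig=1,lo=1
L=4*4+1=17  i=1*2+1=3

17,3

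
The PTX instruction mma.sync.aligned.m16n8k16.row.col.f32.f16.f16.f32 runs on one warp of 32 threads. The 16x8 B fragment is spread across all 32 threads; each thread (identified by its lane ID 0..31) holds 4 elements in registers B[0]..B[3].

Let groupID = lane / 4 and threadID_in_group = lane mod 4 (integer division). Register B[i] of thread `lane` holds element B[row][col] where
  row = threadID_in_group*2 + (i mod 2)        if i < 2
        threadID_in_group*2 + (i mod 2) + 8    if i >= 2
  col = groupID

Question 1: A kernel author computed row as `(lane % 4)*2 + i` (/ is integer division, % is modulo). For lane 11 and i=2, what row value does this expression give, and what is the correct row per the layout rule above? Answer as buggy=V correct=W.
`(lane % 4)*2 + i`[11,2]->8
lane 11: g=2 (11/4), t=3 (11%4)
i=2: r=3*2+0+8=14, c=g=2
row: 8 vs 14

buggy=8 correct=14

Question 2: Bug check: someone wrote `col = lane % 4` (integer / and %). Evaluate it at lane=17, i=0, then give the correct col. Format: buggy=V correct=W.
`lane % 4`[17,0]→1
lane 17: G=4 (17/4), T=1 (17%4)
i=0: r=1*2+0+0=2, c=G=4
col: 1 vs 4

buggy=1 correct=4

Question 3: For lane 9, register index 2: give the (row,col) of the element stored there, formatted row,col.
9: G=2,T=1
[2] (1*2+0+8,2) = (10,2)

10,2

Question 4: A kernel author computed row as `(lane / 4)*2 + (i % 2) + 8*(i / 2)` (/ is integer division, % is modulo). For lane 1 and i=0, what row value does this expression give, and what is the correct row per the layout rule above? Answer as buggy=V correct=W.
`(lane / 4)*2 + (i % 2) + 8*(i / 2)`[1,0]=>0
lane 1: grp=0 (1/4), tig=1 (1%4)
i=0: r=1*2+0+0=2, c=grp=0
row: 0 vs 2

buggy=0 correct=2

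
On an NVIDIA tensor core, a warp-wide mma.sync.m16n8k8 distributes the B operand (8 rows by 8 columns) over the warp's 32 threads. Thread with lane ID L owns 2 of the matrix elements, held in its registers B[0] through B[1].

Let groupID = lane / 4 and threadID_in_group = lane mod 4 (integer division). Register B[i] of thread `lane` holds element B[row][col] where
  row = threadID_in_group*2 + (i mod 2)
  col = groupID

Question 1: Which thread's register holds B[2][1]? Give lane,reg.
c: 1->gid=1  r: 2->tid=1,i&1=0
L=1*4+1=5  i=0=0

5,0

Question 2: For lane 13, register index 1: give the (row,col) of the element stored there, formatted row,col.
lane 13: g=3 (13/4), t=1 (13%4)
i=1: r=1*2+1=3, c=g=3

3,3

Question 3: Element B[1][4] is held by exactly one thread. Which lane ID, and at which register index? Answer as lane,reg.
c=4⇒gr=4  r=1⇒th=0,odd=1
L=4*4+0=16  i=1=1

16,1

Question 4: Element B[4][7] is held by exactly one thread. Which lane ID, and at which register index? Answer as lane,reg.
c: 7->gid=7  r: 4->tid=2,i&1=0
L=7*4+2=30  i=0=0

30,0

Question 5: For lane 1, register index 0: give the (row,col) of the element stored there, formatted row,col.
L=1=>grp=1>>2=0, tig=1&3=1
[0]=>row 1·2+0=2  col grp=0

2,0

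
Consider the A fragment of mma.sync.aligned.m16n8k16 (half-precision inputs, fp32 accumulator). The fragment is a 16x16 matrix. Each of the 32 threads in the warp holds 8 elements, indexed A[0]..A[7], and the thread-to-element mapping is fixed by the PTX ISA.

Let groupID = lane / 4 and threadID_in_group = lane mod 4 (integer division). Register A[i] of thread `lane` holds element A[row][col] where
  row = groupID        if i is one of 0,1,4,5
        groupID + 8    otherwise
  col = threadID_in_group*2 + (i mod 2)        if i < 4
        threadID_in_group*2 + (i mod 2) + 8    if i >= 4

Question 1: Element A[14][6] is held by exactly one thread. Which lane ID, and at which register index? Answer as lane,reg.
r=14⇒gr=6,Rb=1  c=6⇒Cb=0,th=3,odd=0
L=6*4+3=27  i=0*4+1*2+0=2

27,2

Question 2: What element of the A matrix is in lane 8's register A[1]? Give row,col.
lane 8->8/4=2, 8 mod 4=0
i=1  r:2+0->2  c:2·0+1+0->1

2,1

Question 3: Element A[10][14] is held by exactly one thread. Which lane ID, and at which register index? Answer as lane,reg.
r=10->g=2,rb=1  c=14->cb=1,t=3,b0=0
L=2*4+3=11  i=1*4+1*2+0=6

11,6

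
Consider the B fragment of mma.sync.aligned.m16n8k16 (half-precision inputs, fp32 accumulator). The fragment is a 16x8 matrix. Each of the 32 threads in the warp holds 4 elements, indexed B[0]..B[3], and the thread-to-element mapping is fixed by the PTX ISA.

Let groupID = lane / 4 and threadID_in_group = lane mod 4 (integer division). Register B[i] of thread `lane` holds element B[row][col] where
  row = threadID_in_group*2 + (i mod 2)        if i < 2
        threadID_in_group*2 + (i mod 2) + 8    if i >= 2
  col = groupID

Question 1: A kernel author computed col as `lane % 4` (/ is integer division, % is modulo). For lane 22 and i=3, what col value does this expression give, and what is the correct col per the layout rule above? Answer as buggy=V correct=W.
buggy=2 correct=5

`lane % 4`[22,3]->2
L=22->gid=22>>2=5, tid=22&3=2
[3]->row 2·2+1+8=13  col gid=5
col: 2 vs 5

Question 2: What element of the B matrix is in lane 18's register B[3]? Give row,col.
13,4

18: g=4,t=2
[3] (2*2+1+8,4) = (13,4)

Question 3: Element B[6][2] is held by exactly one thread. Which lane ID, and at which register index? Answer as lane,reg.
11,0

c:2=>grp=2  r:6=>rB=0,tig=3,lo=0
L=2*4+3=11  i=0*2+0=0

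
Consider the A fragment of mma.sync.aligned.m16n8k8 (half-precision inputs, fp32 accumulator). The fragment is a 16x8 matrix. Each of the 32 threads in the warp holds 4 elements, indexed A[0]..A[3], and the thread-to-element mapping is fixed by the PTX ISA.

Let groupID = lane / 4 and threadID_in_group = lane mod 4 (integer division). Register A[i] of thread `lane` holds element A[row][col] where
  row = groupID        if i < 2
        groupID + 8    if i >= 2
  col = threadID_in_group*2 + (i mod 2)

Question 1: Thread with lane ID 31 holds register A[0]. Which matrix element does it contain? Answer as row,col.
7,6

31: gr=7,th=3
[0] (7+0,3*2+0) = (7,6)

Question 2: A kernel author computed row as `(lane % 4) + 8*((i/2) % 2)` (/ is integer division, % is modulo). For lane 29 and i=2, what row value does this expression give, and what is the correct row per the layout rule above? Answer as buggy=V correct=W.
buggy=9 correct=15

`(lane % 4) + 8*((i/2) % 2)`[29,2]->9
L=29->gid=29>>2=7, tid=29&3=1
[2]->row 7+8=15  col 1·2+0=2
row: 9 vs 15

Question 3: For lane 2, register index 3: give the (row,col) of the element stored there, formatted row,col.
8,5

lane 2: gid=0 (2/4), tid=2 (2%4)
i=3: r=0+8=8, c=2*2+1=5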